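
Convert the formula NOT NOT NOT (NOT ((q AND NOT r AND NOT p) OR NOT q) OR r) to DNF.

NOT NOT NOT (NOT ((q AND NOT r AND NOT p) OR NOT q) OR r)
≡ NOT (NOT ((q AND NOT r AND NOT p) OR NOT q) OR r)   [double negation]
≡ NOT NOT ((q AND NOT r AND NOT p) OR NOT q) AND NOT r   [De Morgan]
≡ ((q AND NOT r AND NOT p) OR NOT q) AND NOT r   [double negation]
≡ (q AND NOT r AND NOT p AND NOT r) OR (NOT q AND NOT r)   [distribute AND over OR]
≡ (q AND NOT r AND NOT p) OR (NOT q AND NOT r)   [simplify]

(q AND NOT r AND NOT p) OR (NOT q AND NOT r)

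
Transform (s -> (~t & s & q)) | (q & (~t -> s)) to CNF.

(s -> (~t & s & q)) | (q & (~t -> s))
≡ ~s | (~t & s & q) | (q & (~t -> s))   (eliminate ->)
≡ ~s | (~t & s & q) | (q & (~~t | s))   (eliminate ->)
≡ ~s | (~t & s & q) | (q & (t | s))   (double negation)
≡ (~s | ~t | q) & (~s | ~t | t | s) & (~s | s | q) & (~s | s | t | s) & (~s | q | q) & (~s | q | t | s)   (distribute | over &)
≡ ~s | q   (simplify)

~s | q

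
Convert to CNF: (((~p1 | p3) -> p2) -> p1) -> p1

p1 | p2

(((~p1 | p3) -> p2) -> p1) -> p1
= ~(((~p1 | p3) -> p2) -> p1) | p1   (eliminate ->)
= ~(~((~p1 | p3) -> p2) | p1) | p1   (eliminate ->)
= ~(~(~(~p1 | p3) | p2) | p1) | p1   (eliminate ->)
= (~~(~(~p1 | p3) | p2) & ~p1) | p1   (De Morgan)
= ((~(~p1 | p3) | p2) & ~p1) | p1   (double negation)
= (((~~p1 & ~p3) | p2) & ~p1) | p1   (De Morgan)
= (((p1 & ~p3) | p2) & ~p1) | p1   (double negation)
= (p1 | p2 | p1) & (~p3 | p2 | p1) & (~p1 | p1)   (distribute | over &)
= p1 | p2   (simplify)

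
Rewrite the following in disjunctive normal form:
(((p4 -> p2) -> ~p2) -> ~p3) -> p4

(~p2 & p3) | p4

(((p4 -> p2) -> ~p2) -> ~p3) -> p4
≡ ~(((p4 -> p2) -> ~p2) -> ~p3) | p4   (eliminate ->)
≡ ~(~((p4 -> p2) -> ~p2) | ~p3) | p4   (eliminate ->)
≡ ~(~(~(p4 -> p2) | ~p2) | ~p3) | p4   (eliminate ->)
≡ ~(~(~(~p4 | p2) | ~p2) | ~p3) | p4   (eliminate ->)
≡ (~~(~(~p4 | p2) | ~p2) & ~~p3) | p4   (De Morgan)
≡ ((~(~p4 | p2) | ~p2) & ~~p3) | p4   (double negation)
≡ (((~~p4 & ~p2) | ~p2) & ~~p3) | p4   (De Morgan)
≡ (((p4 & ~p2) | ~p2) & ~~p3) | p4   (double negation)
≡ (((p4 & ~p2) | ~p2) & p3) | p4   (double negation)
≡ (p4 & ~p2 & p3) | (~p2 & p3) | p4   (distribute & over |)
≡ (~p2 & p3) | p4   (simplify)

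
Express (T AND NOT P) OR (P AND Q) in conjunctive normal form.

(T AND NOT P) OR (P AND Q)
≡ (T OR P) AND (T OR Q) AND (NOT P OR P) AND (NOT P OR Q)   — distribute OR over AND
≡ (T OR P) AND (T OR Q) AND (NOT P OR Q)   — simplify

(T OR P) AND (T OR Q) AND (NOT P OR Q)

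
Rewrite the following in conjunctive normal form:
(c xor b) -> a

(~c | b | a) & (~b | c | a)

(c xor b) -> a
≡ ~(c xor b) | a   [eliminate ->]
≡ ~((c | b) & ~(c & b)) | a   [expand xor]
≡ ~(c | b) | ~~(c & b) | a   [De Morgan]
≡ (~c & ~b) | ~~(c & b) | a   [De Morgan]
≡ (~c & ~b) | (c & b) | a   [double negation]
≡ (~c | c | a) & (~c | b | a) & (~b | c | a) & (~b | b | a)   [distribute | over &]
≡ (~c | b | a) & (~b | c | a)   [simplify]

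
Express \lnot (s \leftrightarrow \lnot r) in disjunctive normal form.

(s \land r) \lor (\lnot r \land \lnot s)

\lnot (s \leftrightarrow \lnot r)
= \lnot ((s \to \lnot r) \land (\lnot r \to s))   (eliminate \leftrightarrow)
= \lnot ((\lnot s \lor \lnot r) \land (\lnot r \to s))   (eliminate \to)
= \lnot ((\lnot s \lor \lnot r) \land (\lnot \lnot r \lor s))   (eliminate \to)
= \lnot (\lnot s \lor \lnot r) \lor \lnot (\lnot \lnot r \lor s)   (De Morgan)
= (\lnot \lnot s \land \lnot \lnot r) \lor \lnot (\lnot \lnot r \lor s)   (De Morgan)
= (s \land \lnot \lnot r) \lor \lnot (\lnot \lnot r \lor s)   (double negation)
= (s \land r) \lor \lnot (\lnot \lnot r \lor s)   (double negation)
= (s \land r) \lor (\lnot \lnot \lnot r \land \lnot s)   (De Morgan)
= (s \land r) \lor (\lnot r \land \lnot s)   (double negation)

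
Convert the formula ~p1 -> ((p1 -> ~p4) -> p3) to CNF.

p1 | p3

~p1 -> ((p1 -> ~p4) -> p3)
≡ ~~p1 | ((p1 -> ~p4) -> p3)   [eliminate ->]
≡ ~~p1 | ~(p1 -> ~p4) | p3   [eliminate ->]
≡ ~~p1 | ~(~p1 | ~p4) | p3   [eliminate ->]
≡ p1 | ~(~p1 | ~p4) | p3   [double negation]
≡ p1 | (~~p1 & ~~p4) | p3   [De Morgan]
≡ p1 | (p1 & ~~p4) | p3   [double negation]
≡ p1 | (p1 & p4) | p3   [double negation]
≡ (p1 | p1 | p3) & (p1 | p4 | p3)   [distribute | over &]
≡ p1 | p3   [simplify]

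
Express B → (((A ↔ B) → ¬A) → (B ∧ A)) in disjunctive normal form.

B → (((A ↔ B) → ¬A) → (B ∧ A))
≡ ¬B ∨ (((A ↔ B) → ¬A) → (B ∧ A))
≡ ¬B ∨ ¬((A ↔ B) → ¬A) ∨ (B ∧ A)
≡ ¬B ∨ ¬(¬(A ↔ B) ∨ ¬A) ∨ (B ∧ A)
≡ ¬B ∨ ¬(¬((A → B) ∧ (B → A)) ∨ ¬A) ∨ (B ∧ A)
≡ ¬B ∨ ¬(¬((¬A ∨ B) ∧ (B → A)) ∨ ¬A) ∨ (B ∧ A)
≡ ¬B ∨ ¬(¬((¬A ∨ B) ∧ (¬B ∨ A)) ∨ ¬A) ∨ (B ∧ A)
≡ ¬B ∨ (¬¬((¬A ∨ B) ∧ (¬B ∨ A)) ∧ ¬¬A) ∨ (B ∧ A)
≡ ¬B ∨ ((¬A ∨ B) ∧ (¬B ∨ A) ∧ ¬¬A) ∨ (B ∧ A)
≡ ¬B ∨ ((¬A ∨ B) ∧ (¬B ∨ A) ∧ A) ∨ (B ∧ A)
≡ ¬B ∨ (¬A ∧ ¬B ∧ A) ∨ (¬A ∧ A ∧ A) ∨ (B ∧ ¬B ∧ A) ∨ (B ∧ A ∧ A) ∨ (B ∧ A)
≡ ¬B ∨ (B ∧ A)

¬B ∨ (B ∧ A)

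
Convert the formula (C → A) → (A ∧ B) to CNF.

(C ∨ A) ∧ (C ∨ B) ∧ (¬A ∨ B)

(C → A) → (A ∧ B)
≡ ¬(C → A) ∨ (A ∧ B)   — eliminate →
≡ ¬(¬C ∨ A) ∨ (A ∧ B)   — eliminate →
≡ (¬¬C ∧ ¬A) ∨ (A ∧ B)   — De Morgan
≡ (C ∧ ¬A) ∨ (A ∧ B)   — double negation
≡ (C ∨ A) ∧ (C ∨ B) ∧ (¬A ∨ A) ∧ (¬A ∨ B)   — distribute ∨ over ∧
≡ (C ∨ A) ∧ (C ∨ B) ∧ (¬A ∨ B)   — simplify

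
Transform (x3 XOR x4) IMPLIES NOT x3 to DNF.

(x3 XOR x4) IMPLIES NOT x3
≡ NOT (x3 XOR x4) OR NOT x3
≡ NOT ((x3 AND NOT x4) OR (NOT x3 AND x4)) OR NOT x3
≡ (NOT (x3 AND NOT x4) AND NOT (NOT x3 AND x4)) OR NOT x3
≡ ((NOT x3 OR NOT NOT x4) AND NOT (NOT x3 AND x4)) OR NOT x3
≡ ((NOT x3 OR x4) AND NOT (NOT x3 AND x4)) OR NOT x3
≡ ((NOT x3 OR x4) AND (NOT NOT x3 OR NOT x4)) OR NOT x3
≡ ((NOT x3 OR x4) AND (x3 OR NOT x4)) OR NOT x3
≡ (NOT x3 AND x3) OR (NOT x3 AND NOT x4) OR (x4 AND x3) OR (x4 AND NOT x4) OR NOT x3
≡ (x4 AND x3) OR NOT x3

(x4 AND x3) OR NOT x3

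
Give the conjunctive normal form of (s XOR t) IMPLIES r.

(s XOR t) IMPLIES r
= NOT (s XOR t) OR r   [eliminate IMPLIES]
= NOT ((s OR t) AND NOT (s AND t)) OR r   [expand XOR]
= NOT (s OR t) OR NOT NOT (s AND t) OR r   [De Morgan]
= (NOT s AND NOT t) OR NOT NOT (s AND t) OR r   [De Morgan]
= (NOT s AND NOT t) OR (s AND t) OR r   [double negation]
= (NOT s OR s OR r) AND (NOT s OR t OR r) AND (NOT t OR s OR r) AND (NOT t OR t OR r)   [distribute OR over AND]
= (NOT s OR t OR r) AND (NOT t OR s OR r)   [simplify]

(NOT s OR t OR r) AND (NOT t OR s OR r)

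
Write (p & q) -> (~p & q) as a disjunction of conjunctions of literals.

(p & q) -> (~p & q)
≡ ~(p & q) | (~p & q)   [eliminate ->]
≡ ~p | ~q | (~p & q)   [De Morgan]
≡ ~p | ~q   [simplify]

~p | ~q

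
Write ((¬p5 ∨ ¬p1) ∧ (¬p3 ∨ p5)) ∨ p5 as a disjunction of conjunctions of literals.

(¬p5 ∧ ¬p3) ∨ (¬p1 ∧ ¬p3) ∨ p5

((¬p5 ∨ ¬p1) ∧ (¬p3 ∨ p5)) ∨ p5
≡ (¬p5 ∧ ¬p3) ∨ (¬p5 ∧ p5) ∨ (¬p1 ∧ ¬p3) ∨ (¬p1 ∧ p5) ∨ p5   [distribute ∧ over ∨]
≡ (¬p5 ∧ ¬p3) ∨ (¬p1 ∧ ¬p3) ∨ p5   [simplify]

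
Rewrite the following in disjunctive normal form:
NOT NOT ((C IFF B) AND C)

B AND C

NOT NOT ((C IFF B) AND C)
= NOT NOT ((C IMPLIES B) AND (B IMPLIES C) AND C)
= NOT NOT ((NOT C OR B) AND (B IMPLIES C) AND C)
= NOT NOT ((NOT C OR B) AND (NOT B OR C) AND C)
= (NOT C OR B) AND (NOT B OR C) AND C
= (NOT C AND NOT B AND C) OR (NOT C AND C AND C) OR (B AND NOT B AND C) OR (B AND C AND C)
= B AND C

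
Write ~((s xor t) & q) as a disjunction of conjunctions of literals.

(~s & ~t) | (t & s) | ~q

~((s xor t) & q)
≡ ~(((s & ~t) | (~s & t)) & q)   [expand xor]
≡ ~((s & ~t) | (~s & t)) | ~q   [De Morgan]
≡ (~(s & ~t) & ~(~s & t)) | ~q   [De Morgan]
≡ ((~s | ~~t) & ~(~s & t)) | ~q   [De Morgan]
≡ ((~s | t) & ~(~s & t)) | ~q   [double negation]
≡ ((~s | t) & (~~s | ~t)) | ~q   [De Morgan]
≡ ((~s | t) & (s | ~t)) | ~q   [double negation]
≡ (~s & s) | (~s & ~t) | (t & s) | (t & ~t) | ~q   [distribute & over |]
≡ (~s & ~t) | (t & s) | ~q   [simplify]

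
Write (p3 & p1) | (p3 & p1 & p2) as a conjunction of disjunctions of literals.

p3 & p1

(p3 & p1) | (p3 & p1 & p2)
= (p3 | p3) & (p3 | p1) & (p3 | p2) & (p1 | p3) & (p1 | p1) & (p1 | p2)   — distribute | over &
= p3 & p1   — simplify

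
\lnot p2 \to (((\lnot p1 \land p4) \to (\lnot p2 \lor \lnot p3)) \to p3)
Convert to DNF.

p2 \lor p3

\lnot p2 \to (((\lnot p1 \land p4) \to (\lnot p2 \lor \lnot p3)) \to p3)
= \lnot \lnot p2 \lor (((\lnot p1 \land p4) \to (\lnot p2 \lor \lnot p3)) \to p3)   [eliminate \to]
= \lnot \lnot p2 \lor \lnot ((\lnot p1 \land p4) \to (\lnot p2 \lor \lnot p3)) \lor p3   [eliminate \to]
= \lnot \lnot p2 \lor \lnot (\lnot (\lnot p1 \land p4) \lor \lnot p2 \lor \lnot p3) \lor p3   [eliminate \to]
= p2 \lor \lnot (\lnot (\lnot p1 \land p4) \lor \lnot p2 \lor \lnot p3) \lor p3   [double negation]
= p2 \lor (\lnot \lnot (\lnot p1 \land p4) \land \lnot \lnot p2 \land \lnot \lnot p3) \lor p3   [De Morgan]
= p2 \lor (\lnot p1 \land p4 \land \lnot \lnot p2 \land \lnot \lnot p3) \lor p3   [double negation]
= p2 \lor (\lnot p1 \land p4 \land p2 \land \lnot \lnot p3) \lor p3   [double negation]
= p2 \lor (\lnot p1 \land p4 \land p2 \land p3) \lor p3   [double negation]
= p2 \lor p3   [simplify]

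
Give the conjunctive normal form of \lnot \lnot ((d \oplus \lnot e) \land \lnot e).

\lnot \lnot ((d \oplus \lnot e) \land \lnot e)
= \lnot \lnot ((d \lor \lnot e) \land \lnot (d \land \lnot e) \land \lnot e)   — expand \oplus
= (d \lor \lnot e) \land \lnot (d \land \lnot e) \land \lnot e   — double negation
= (d \lor \lnot e) \land (\lnot d \lor \lnot \lnot e) \land \lnot e   — De Morgan
= (d \lor \lnot e) \land (\lnot d \lor e) \land \lnot e   — double negation
= (\lnot d \lor e) \land \lnot e   — simplify

(\lnot d \lor e) \land \lnot e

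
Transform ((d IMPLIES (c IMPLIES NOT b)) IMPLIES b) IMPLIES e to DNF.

((d IMPLIES (c IMPLIES NOT b)) IMPLIES b) IMPLIES e
≡ NOT ((d IMPLIES (c IMPLIES NOT b)) IMPLIES b) OR e
≡ NOT (NOT (d IMPLIES (c IMPLIES NOT b)) OR b) OR e
≡ NOT (NOT (NOT d OR (c IMPLIES NOT b)) OR b) OR e
≡ NOT (NOT (NOT d OR NOT c OR NOT b) OR b) OR e
≡ (NOT NOT (NOT d OR NOT c OR NOT b) AND NOT b) OR e
≡ ((NOT d OR NOT c OR NOT b) AND NOT b) OR e
≡ (NOT d AND NOT b) OR (NOT c AND NOT b) OR (NOT b AND NOT b) OR e
≡ NOT b OR e

NOT b OR e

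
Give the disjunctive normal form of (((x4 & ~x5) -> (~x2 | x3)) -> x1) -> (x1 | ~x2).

(~x4 & ~x1) | (x5 & ~x1) | (x3 & ~x1) | x1 | ~x2

(((x4 & ~x5) -> (~x2 | x3)) -> x1) -> (x1 | ~x2)
= ~(((x4 & ~x5) -> (~x2 | x3)) -> x1) | x1 | ~x2   [eliminate ->]
= ~(~((x4 & ~x5) -> (~x2 | x3)) | x1) | x1 | ~x2   [eliminate ->]
= ~(~(~(x4 & ~x5) | ~x2 | x3) | x1) | x1 | ~x2   [eliminate ->]
= (~~(~(x4 & ~x5) | ~x2 | x3) & ~x1) | x1 | ~x2   [De Morgan]
= ((~(x4 & ~x5) | ~x2 | x3) & ~x1) | x1 | ~x2   [double negation]
= ((~x4 | ~~x5 | ~x2 | x3) & ~x1) | x1 | ~x2   [De Morgan]
= ((~x4 | x5 | ~x2 | x3) & ~x1) | x1 | ~x2   [double negation]
= (~x4 & ~x1) | (x5 & ~x1) | (~x2 & ~x1) | (x3 & ~x1) | x1 | ~x2   [distribute & over |]
= (~x4 & ~x1) | (x5 & ~x1) | (x3 & ~x1) | x1 | ~x2   [simplify]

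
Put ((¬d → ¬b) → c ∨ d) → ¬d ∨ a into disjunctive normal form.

¬d ∨ a

((¬d → ¬b) → c ∨ d) → ¬d ∨ a
≡ ¬((¬d → ¬b) → c ∨ d) ∨ ¬d ∨ a   [eliminate →]
≡ ¬(¬(¬d → ¬b) ∨ c ∨ d) ∨ ¬d ∨ a   [eliminate →]
≡ ¬(¬(¬¬d ∨ ¬b) ∨ c ∨ d) ∨ ¬d ∨ a   [eliminate →]
≡ ¬¬(¬¬d ∨ ¬b) ∧ ¬c ∧ ¬d ∨ ¬d ∨ a   [De Morgan]
≡ (¬¬d ∨ ¬b) ∧ ¬c ∧ ¬d ∨ ¬d ∨ a   [double negation]
≡ (d ∨ ¬b) ∧ ¬c ∧ ¬d ∨ ¬d ∨ a   [double negation]
≡ d ∧ ¬c ∧ ¬d ∨ ¬b ∧ ¬c ∧ ¬d ∨ ¬d ∨ a   [distribute ∧ over ∨]
≡ ¬d ∨ a   [simplify]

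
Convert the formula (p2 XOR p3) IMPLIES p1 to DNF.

(NOT p2 AND NOT p3) OR (p3 AND p2) OR p1

(p2 XOR p3) IMPLIES p1
≡ NOT (p2 XOR p3) OR p1   (eliminate IMPLIES)
≡ NOT ((p2 AND NOT p3) OR (NOT p2 AND p3)) OR p1   (expand XOR)
≡ (NOT (p2 AND NOT p3) AND NOT (NOT p2 AND p3)) OR p1   (De Morgan)
≡ ((NOT p2 OR NOT NOT p3) AND NOT (NOT p2 AND p3)) OR p1   (De Morgan)
≡ ((NOT p2 OR p3) AND NOT (NOT p2 AND p3)) OR p1   (double negation)
≡ ((NOT p2 OR p3) AND (NOT NOT p2 OR NOT p3)) OR p1   (De Morgan)
≡ ((NOT p2 OR p3) AND (p2 OR NOT p3)) OR p1   (double negation)
≡ (NOT p2 AND p2) OR (NOT p2 AND NOT p3) OR (p3 AND p2) OR (p3 AND NOT p3) OR p1   (distribute AND over OR)
≡ (NOT p2 AND NOT p3) OR (p3 AND p2) OR p1   (simplify)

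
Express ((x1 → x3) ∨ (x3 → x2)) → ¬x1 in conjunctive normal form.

((x1 → x3) ∨ (x3 → x2)) → ¬x1
⇔ ¬((x1 → x3) ∨ (x3 → x2)) ∨ ¬x1   — eliminate →
⇔ ¬(¬x1 ∨ x3 ∨ (x3 → x2)) ∨ ¬x1   — eliminate →
⇔ ¬(¬x1 ∨ x3 ∨ ¬x3 ∨ x2) ∨ ¬x1   — eliminate →
⇔ (¬¬x1 ∧ ¬x3 ∧ ¬¬x3 ∧ ¬x2) ∨ ¬x1   — De Morgan
⇔ (x1 ∧ ¬x3 ∧ ¬¬x3 ∧ ¬x2) ∨ ¬x1   — double negation
⇔ (x1 ∧ ¬x3 ∧ x3 ∧ ¬x2) ∨ ¬x1   — double negation
⇔ (x1 ∨ ¬x1) ∧ (¬x3 ∨ ¬x1) ∧ (x3 ∨ ¬x1) ∧ (¬x2 ∨ ¬x1)   — distribute ∨ over ∧
⇔ (¬x3 ∨ ¬x1) ∧ (x3 ∨ ¬x1) ∧ (¬x2 ∨ ¬x1)   — simplify

(¬x3 ∨ ¬x1) ∧ (x3 ∨ ¬x1) ∧ (¬x2 ∨ ¬x1)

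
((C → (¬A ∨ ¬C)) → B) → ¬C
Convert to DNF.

((C → (¬A ∨ ¬C)) → B) → ¬C
≡ ¬((C → (¬A ∨ ¬C)) → B) ∨ ¬C   (eliminate →)
≡ ¬(¬(C → (¬A ∨ ¬C)) ∨ B) ∨ ¬C   (eliminate →)
≡ ¬(¬(¬C ∨ ¬A ∨ ¬C) ∨ B) ∨ ¬C   (eliminate →)
≡ (¬¬(¬C ∨ ¬A ∨ ¬C) ∧ ¬B) ∨ ¬C   (De Morgan)
≡ ((¬C ∨ ¬A ∨ ¬C) ∧ ¬B) ∨ ¬C   (double negation)
≡ (¬C ∧ ¬B) ∨ (¬A ∧ ¬B) ∨ (¬C ∧ ¬B) ∨ ¬C   (distribute ∧ over ∨)
≡ (¬A ∧ ¬B) ∨ ¬C   (simplify)

(¬A ∧ ¬B) ∨ ¬C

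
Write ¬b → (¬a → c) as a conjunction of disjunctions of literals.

¬b → (¬a → c)
⇔ ¬¬b ∨ (¬a → c)   [eliminate →]
⇔ ¬¬b ∨ ¬¬a ∨ c   [eliminate →]
⇔ b ∨ ¬¬a ∨ c   [double negation]
⇔ b ∨ a ∨ c   [double negation]

b ∨ a ∨ c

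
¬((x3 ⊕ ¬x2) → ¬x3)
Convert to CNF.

(¬x3 ∨ x2) ∧ x3

¬((x3 ⊕ ¬x2) → ¬x3)
≡ ¬(¬(x3 ⊕ ¬x2) ∨ ¬x3)   [eliminate →]
≡ ¬(¬((x3 ∨ ¬x2) ∧ ¬(x3 ∧ ¬x2)) ∨ ¬x3)   [expand ⊕]
≡ ¬¬((x3 ∨ ¬x2) ∧ ¬(x3 ∧ ¬x2)) ∧ ¬¬x3   [De Morgan]
≡ (x3 ∨ ¬x2) ∧ ¬(x3 ∧ ¬x2) ∧ ¬¬x3   [double negation]
≡ (x3 ∨ ¬x2) ∧ (¬x3 ∨ ¬¬x2) ∧ ¬¬x3   [De Morgan]
≡ (x3 ∨ ¬x2) ∧ (¬x3 ∨ x2) ∧ ¬¬x3   [double negation]
≡ (x3 ∨ ¬x2) ∧ (¬x3 ∨ x2) ∧ x3   [double negation]
≡ (¬x3 ∨ x2) ∧ x3   [simplify]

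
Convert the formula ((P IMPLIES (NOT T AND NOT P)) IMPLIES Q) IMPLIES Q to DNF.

((P IMPLIES (NOT T AND NOT P)) IMPLIES Q) IMPLIES Q
≡ NOT ((P IMPLIES (NOT T AND NOT P)) IMPLIES Q) OR Q
≡ NOT (NOT (P IMPLIES (NOT T AND NOT P)) OR Q) OR Q
≡ NOT (NOT (NOT P OR (NOT T AND NOT P)) OR Q) OR Q
≡ (NOT NOT (NOT P OR (NOT T AND NOT P)) AND NOT Q) OR Q
≡ ((NOT P OR (NOT T AND NOT P)) AND NOT Q) OR Q
≡ (NOT P AND NOT Q) OR (NOT T AND NOT P AND NOT Q) OR Q
≡ (NOT P AND NOT Q) OR Q

(NOT P AND NOT Q) OR Q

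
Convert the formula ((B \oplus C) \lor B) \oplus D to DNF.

((B \oplus C) \lor B) \oplus D
= (((B \oplus C) \lor B) \land \lnot D) \lor (\lnot ((B \oplus C) \lor B) \land D)
= (((B \land \lnot C) \lor (\lnot B \land C) \lor B) \land \lnot D) \lor (\lnot ((B \oplus C) \lor B) \land D)
= (((B \land \lnot C) \lor (\lnot B \land C) \lor B) \land \lnot D) \lor (\lnot ((B \land \lnot C) \lor (\lnot B \land C) \lor B) \land D)
= (((B \land \lnot C) \lor (\lnot B \land C) \lor B) \land \lnot D) \lor (\lnot (B \land \lnot C) \land \lnot (\lnot B \land C) \land \lnot B \land D)
= (((B \land \lnot C) \lor (\lnot B \land C) \lor B) \land \lnot D) \lor ((\lnot B \lor \lnot \lnot C) \land \lnot (\lnot B \land C) \land \lnot B \land D)
= (((B \land \lnot C) \lor (\lnot B \land C) \lor B) \land \lnot D) \lor ((\lnot B \lor C) \land \lnot (\lnot B \land C) \land \lnot B \land D)
= (((B \land \lnot C) \lor (\lnot B \land C) \lor B) \land \lnot D) \lor ((\lnot B \lor C) \land (\lnot \lnot B \lor \lnot C) \land \lnot B \land D)
= (((B \land \lnot C) \lor (\lnot B \land C) \lor B) \land \lnot D) \lor ((\lnot B \lor C) \land (B \lor \lnot C) \land \lnot B \land D)
= (B \land \lnot C \land \lnot D) \lor (\lnot B \land C \land \lnot D) \lor (B \land \lnot D) \lor (\lnot B \land B \land \lnot B \land D) \lor (\lnot B \land \lnot C \land \lnot B \land D) \lor (C \land B \land \lnot B \land D) \lor (C \land \lnot C \land \lnot B \land D)
= (\lnot B \land C \land \lnot D) \lor (B \land \lnot D) \lor (\lnot B \land \lnot C \land D)

(\lnot B \land C \land \lnot D) \lor (B \land \lnot D) \lor (\lnot B \land \lnot C \land D)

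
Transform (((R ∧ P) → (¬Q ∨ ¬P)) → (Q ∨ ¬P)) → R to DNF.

(¬Q ∧ P) ∨ R

(((R ∧ P) → (¬Q ∨ ¬P)) → (Q ∨ ¬P)) → R
≡ ¬(((R ∧ P) → (¬Q ∨ ¬P)) → (Q ∨ ¬P)) ∨ R   [eliminate →]
≡ ¬(¬((R ∧ P) → (¬Q ∨ ¬P)) ∨ Q ∨ ¬P) ∨ R   [eliminate →]
≡ ¬(¬(¬(R ∧ P) ∨ ¬Q ∨ ¬P) ∨ Q ∨ ¬P) ∨ R   [eliminate →]
≡ (¬¬(¬(R ∧ P) ∨ ¬Q ∨ ¬P) ∧ ¬Q ∧ ¬¬P) ∨ R   [De Morgan]
≡ ((¬(R ∧ P) ∨ ¬Q ∨ ¬P) ∧ ¬Q ∧ ¬¬P) ∨ R   [double negation]
≡ ((¬R ∨ ¬P ∨ ¬Q ∨ ¬P) ∧ ¬Q ∧ ¬¬P) ∨ R   [De Morgan]
≡ ((¬R ∨ ¬P ∨ ¬Q ∨ ¬P) ∧ ¬Q ∧ P) ∨ R   [double negation]
≡ (¬R ∧ ¬Q ∧ P) ∨ (¬P ∧ ¬Q ∧ P) ∨ (¬Q ∧ ¬Q ∧ P) ∨ (¬P ∧ ¬Q ∧ P) ∨ R   [distribute ∧ over ∨]
≡ (¬Q ∧ P) ∨ R   [simplify]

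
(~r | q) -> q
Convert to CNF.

(~r | q) -> q
≡ ~(~r | q) | q   — eliminate ->
≡ (~~r & ~q) | q   — De Morgan
≡ (r & ~q) | q   — double negation
≡ (r | q) & (~q | q)   — distribute | over &
≡ r | q   — simplify

r | q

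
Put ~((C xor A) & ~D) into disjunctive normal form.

(~C & ~A) | (A & C) | D

~((C xor A) & ~D)
= ~(((C & ~A) | (~C & A)) & ~D)   (expand xor)
= ~((C & ~A) | (~C & A)) | ~~D   (De Morgan)
= (~(C & ~A) & ~(~C & A)) | ~~D   (De Morgan)
= ((~C | ~~A) & ~(~C & A)) | ~~D   (De Morgan)
= ((~C | A) & ~(~C & A)) | ~~D   (double negation)
= ((~C | A) & (~~C | ~A)) | ~~D   (De Morgan)
= ((~C | A) & (C | ~A)) | ~~D   (double negation)
= ((~C | A) & (C | ~A)) | D   (double negation)
= (~C & C) | (~C & ~A) | (A & C) | (A & ~A) | D   (distribute & over |)
= (~C & ~A) | (A & C) | D   (simplify)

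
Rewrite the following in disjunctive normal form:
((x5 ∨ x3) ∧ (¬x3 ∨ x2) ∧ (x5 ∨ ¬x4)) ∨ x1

((x5 ∨ x3) ∧ (¬x3 ∨ x2) ∧ (x5 ∨ ¬x4)) ∨ x1
= (x5 ∧ ¬x3 ∧ x5) ∨ (x5 ∧ ¬x3 ∧ ¬x4) ∨ (x5 ∧ x2 ∧ x5) ∨ (x5 ∧ x2 ∧ ¬x4) ∨ (x3 ∧ ¬x3 ∧ x5) ∨ (x3 ∧ ¬x3 ∧ ¬x4) ∨ (x3 ∧ x2 ∧ x5) ∨ (x3 ∧ x2 ∧ ¬x4) ∨ x1   [distribute ∧ over ∨]
= (x5 ∧ ¬x3) ∨ (x5 ∧ x2) ∨ (x3 ∧ x2 ∧ ¬x4) ∨ x1   [simplify]

(x5 ∧ ¬x3) ∨ (x5 ∧ x2) ∨ (x3 ∧ x2 ∧ ¬x4) ∨ x1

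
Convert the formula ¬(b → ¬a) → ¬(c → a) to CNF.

¬b ∨ ¬a

¬(b → ¬a) → ¬(c → a)
≡ ¬¬(b → ¬a) ∨ ¬(c → a)   [eliminate →]
≡ ¬¬(¬b ∨ ¬a) ∨ ¬(c → a)   [eliminate →]
≡ ¬¬(¬b ∨ ¬a) ∨ ¬(¬c ∨ a)   [eliminate →]
≡ ¬b ∨ ¬a ∨ ¬(¬c ∨ a)   [double negation]
≡ ¬b ∨ ¬a ∨ (¬¬c ∧ ¬a)   [De Morgan]
≡ ¬b ∨ ¬a ∨ (c ∧ ¬a)   [double negation]
≡ (¬b ∨ ¬a ∨ c) ∧ (¬b ∨ ¬a ∨ ¬a)   [distribute ∨ over ∧]
≡ ¬b ∨ ¬a   [simplify]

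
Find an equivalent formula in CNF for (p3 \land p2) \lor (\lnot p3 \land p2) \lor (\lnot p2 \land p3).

(p3 \land p2) \lor (\lnot p3 \land p2) \lor (\lnot p2 \land p3)
≡ (p3 \lor \lnot p3 \lor \lnot p2) \land (p3 \lor \lnot p3 \lor p3) \land (p3 \lor p2 \lor \lnot p2) \land (p3 \lor p2 \lor p3) \land (p2 \lor \lnot p3 \lor \lnot p2) \land (p2 \lor \lnot p3 \lor p3) \land (p2 \lor p2 \lor \lnot p2) \land (p2 \lor p2 \lor p3)
≡ p3 \lor p2

p3 \lor p2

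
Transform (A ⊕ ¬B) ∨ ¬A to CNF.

(A ⊕ ¬B) ∨ ¬A
⇔ ((A ∨ ¬B) ∧ ¬(A ∧ ¬B)) ∨ ¬A   (expand ⊕)
⇔ ((A ∨ ¬B) ∧ (¬A ∨ ¬¬B)) ∨ ¬A   (De Morgan)
⇔ ((A ∨ ¬B) ∧ (¬A ∨ B)) ∨ ¬A   (double negation)
⇔ (A ∨ ¬B ∨ ¬A) ∧ (¬A ∨ B ∨ ¬A)   (distribute ∨ over ∧)
⇔ ¬A ∨ B   (simplify)

¬A ∨ B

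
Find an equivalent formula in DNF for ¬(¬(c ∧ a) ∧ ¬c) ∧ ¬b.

¬(¬(c ∧ a) ∧ ¬c) ∧ ¬b
≡ (¬¬(c ∧ a) ∨ ¬¬c) ∧ ¬b   [De Morgan]
≡ ((c ∧ a) ∨ ¬¬c) ∧ ¬b   [double negation]
≡ ((c ∧ a) ∨ c) ∧ ¬b   [double negation]
≡ (c ∧ a ∧ ¬b) ∨ (c ∧ ¬b)   [distribute ∧ over ∨]
≡ c ∧ ¬b   [simplify]

c ∧ ¬b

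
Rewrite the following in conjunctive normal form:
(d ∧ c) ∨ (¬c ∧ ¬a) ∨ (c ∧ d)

(d ∨ ¬c) ∧ (d ∨ ¬a) ∧ (c ∨ ¬a)

(d ∧ c) ∨ (¬c ∧ ¬a) ∨ (c ∧ d)
⇔ (d ∨ ¬c ∨ c) ∧ (d ∨ ¬c ∨ d) ∧ (d ∨ ¬a ∨ c) ∧ (d ∨ ¬a ∨ d) ∧ (c ∨ ¬c ∨ c) ∧ (c ∨ ¬c ∨ d) ∧ (c ∨ ¬a ∨ c) ∧ (c ∨ ¬a ∨ d)   [distribute ∨ over ∧]
⇔ (d ∨ ¬c) ∧ (d ∨ ¬a) ∧ (c ∨ ¬a)   [simplify]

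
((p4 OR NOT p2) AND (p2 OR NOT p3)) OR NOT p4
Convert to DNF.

(p4 AND p2) OR (p4 AND NOT p3) OR (NOT p2 AND NOT p3) OR NOT p4

((p4 OR NOT p2) AND (p2 OR NOT p3)) OR NOT p4
⇔ (p4 AND p2) OR (p4 AND NOT p3) OR (NOT p2 AND p2) OR (NOT p2 AND NOT p3) OR NOT p4   — distribute AND over OR
⇔ (p4 AND p2) OR (p4 AND NOT p3) OR (NOT p2 AND NOT p3) OR NOT p4   — simplify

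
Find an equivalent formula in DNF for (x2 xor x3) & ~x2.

(x2 xor x3) & ~x2
≡ ((x2 & ~x3) | (~x2 & x3)) & ~x2   [expand xor]
≡ (x2 & ~x3 & ~x2) | (~x2 & x3 & ~x2)   [distribute & over |]
≡ ~x2 & x3   [simplify]

~x2 & x3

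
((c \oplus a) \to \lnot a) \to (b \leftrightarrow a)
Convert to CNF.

((c \oplus a) \to \lnot a) \to (b \leftrightarrow a)
= \lnot ((c \oplus a) \to \lnot a) \lor (b \leftrightarrow a)   [eliminate \to]
= \lnot (\lnot (c \oplus a) \lor \lnot a) \lor (b \leftrightarrow a)   [eliminate \to]
= \lnot (\lnot ((c \lor a) \land \lnot (c \land a)) \lor \lnot a) \lor (b \leftrightarrow a)   [expand \oplus]
= \lnot (\lnot ((c \lor a) \land \lnot (c \land a)) \lor \lnot a) \lor ((b \to a) \land (a \to b))   [eliminate \leftrightarrow]
= \lnot (\lnot ((c \lor a) \land \lnot (c \land a)) \lor \lnot a) \lor ((\lnot b \lor a) \land (a \to b))   [eliminate \to]
= \lnot (\lnot ((c \lor a) \land \lnot (c \land a)) \lor \lnot a) \lor ((\lnot b \lor a) \land (\lnot a \lor b))   [eliminate \to]
= (\lnot \lnot ((c \lor a) \land \lnot (c \land a)) \land \lnot \lnot a) \lor ((\lnot b \lor a) \land (\lnot a \lor b))   [De Morgan]
= ((c \lor a) \land \lnot (c \land a) \land \lnot \lnot a) \lor ((\lnot b \lor a) \land (\lnot a \lor b))   [double negation]
= ((c \lor a) \land (\lnot c \lor \lnot a) \land \lnot \lnot a) \lor ((\lnot b \lor a) \land (\lnot a \lor b))   [De Morgan]
= ((c \lor a) \land (\lnot c \lor \lnot a) \land a) \lor ((\lnot b \lor a) \land (\lnot a \lor b))   [double negation]
= (c \lor a \lor \lnot b \lor a) \land (c \lor a \lor \lnot a \lor b) \land (\lnot c \lor \lnot a \lor \lnot b \lor a) \land (\lnot c \lor \lnot a \lor \lnot a \lor b) \land (a \lor \lnot b \lor a) \land (a \lor \lnot a \lor b)   [distribute \lor over \land]
= (\lnot c \lor \lnot a \lor b) \land (a \lor \lnot b)   [simplify]

(\lnot c \lor \lnot a \lor b) \land (a \lor \lnot b)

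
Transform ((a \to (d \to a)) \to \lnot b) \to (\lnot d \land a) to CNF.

(b \lor \lnot d) \land (b \lor a)

((a \to (d \to a)) \to \lnot b) \to (\lnot d \land a)
≡ \lnot ((a \to (d \to a)) \to \lnot b) \lor (\lnot d \land a)   — eliminate \to
≡ \lnot (\lnot (a \to (d \to a)) \lor \lnot b) \lor (\lnot d \land a)   — eliminate \to
≡ \lnot (\lnot (\lnot a \lor (d \to a)) \lor \lnot b) \lor (\lnot d \land a)   — eliminate \to
≡ \lnot (\lnot (\lnot a \lor \lnot d \lor a) \lor \lnot b) \lor (\lnot d \land a)   — eliminate \to
≡ (\lnot \lnot (\lnot a \lor \lnot d \lor a) \land \lnot \lnot b) \lor (\lnot d \land a)   — De Morgan
≡ ((\lnot a \lor \lnot d \lor a) \land \lnot \lnot b) \lor (\lnot d \land a)   — double negation
≡ ((\lnot a \lor \lnot d \lor a) \land b) \lor (\lnot d \land a)   — double negation
≡ (\lnot a \lor \lnot d \lor a \lor \lnot d) \land (\lnot a \lor \lnot d \lor a \lor a) \land (b \lor \lnot d) \land (b \lor a)   — distribute \lor over \land
≡ (b \lor \lnot d) \land (b \lor a)   — simplify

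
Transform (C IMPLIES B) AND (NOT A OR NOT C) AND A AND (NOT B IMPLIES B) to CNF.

(NOT A OR NOT C) AND A AND B

(C IMPLIES B) AND (NOT A OR NOT C) AND A AND (NOT B IMPLIES B)
≡ (NOT C OR B) AND (NOT A OR NOT C) AND A AND (NOT B IMPLIES B)
≡ (NOT C OR B) AND (NOT A OR NOT C) AND A AND (NOT NOT B OR B)
≡ (NOT C OR B) AND (NOT A OR NOT C) AND A AND (B OR B)
≡ (NOT A OR NOT C) AND A AND B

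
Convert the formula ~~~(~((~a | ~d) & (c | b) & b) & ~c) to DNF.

~~~(~((~a | ~d) & (c | b) & b) & ~c)
≡ ~(~((~a | ~d) & (c | b) & b) & ~c)   (double negation)
≡ ~~((~a | ~d) & (c | b) & b) | ~~c   (De Morgan)
≡ ((~a | ~d) & (c | b) & b) | ~~c   (double negation)
≡ ((~a | ~d) & (c | b) & b) | c   (double negation)
≡ (~a & c & b) | (~a & b & b) | (~d & c & b) | (~d & b & b) | c   (distribute & over |)
≡ (~a & b) | (~d & b) | c   (simplify)

(~a & b) | (~d & b) | c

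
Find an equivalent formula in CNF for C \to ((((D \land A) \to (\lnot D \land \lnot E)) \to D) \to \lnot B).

C \to ((((D \land A) \to (\lnot D \land \lnot E)) \to D) \to \lnot B)
≡ \lnot C \lor ((((D \land A) \to (\lnot D \land \lnot E)) \to D) \to \lnot B)   — eliminate \to
≡ \lnot C \lor \lnot (((D \land A) \to (\lnot D \land \lnot E)) \to D) \lor \lnot B   — eliminate \to
≡ \lnot C \lor \lnot (\lnot ((D \land A) \to (\lnot D \land \lnot E)) \lor D) \lor \lnot B   — eliminate \to
≡ \lnot C \lor \lnot (\lnot (\lnot (D \land A) \lor (\lnot D \land \lnot E)) \lor D) \lor \lnot B   — eliminate \to
≡ \lnot C \lor (\lnot \lnot (\lnot (D \land A) \lor (\lnot D \land \lnot E)) \land \lnot D) \lor \lnot B   — De Morgan
≡ \lnot C \lor ((\lnot (D \land A) \lor (\lnot D \land \lnot E)) \land \lnot D) \lor \lnot B   — double negation
≡ \lnot C \lor ((\lnot D \lor \lnot A \lor (\lnot D \land \lnot E)) \land \lnot D) \lor \lnot B   — De Morgan
≡ (\lnot C \lor \lnot D \lor \lnot A \lor \lnot D \lor \lnot B) \land (\lnot C \lor \lnot D \lor \lnot A \lor \lnot E \lor \lnot B) \land (\lnot C \lor \lnot D \lor \lnot B)   — distribute \lor over \land
≡ \lnot C \lor \lnot D \lor \lnot B   — simplify

\lnot C \lor \lnot D \lor \lnot B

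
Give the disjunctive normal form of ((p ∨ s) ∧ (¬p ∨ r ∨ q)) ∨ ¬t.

((p ∨ s) ∧ (¬p ∨ r ∨ q)) ∨ ¬t
≡ (p ∧ ¬p) ∨ (p ∧ r) ∨ (p ∧ q) ∨ (s ∧ ¬p) ∨ (s ∧ r) ∨ (s ∧ q) ∨ ¬t   [distribute ∧ over ∨]
≡ (p ∧ r) ∨ (p ∧ q) ∨ (s ∧ ¬p) ∨ (s ∧ r) ∨ (s ∧ q) ∨ ¬t   [simplify]

(p ∧ r) ∨ (p ∧ q) ∨ (s ∧ ¬p) ∨ (s ∧ r) ∨ (s ∧ q) ∨ ¬t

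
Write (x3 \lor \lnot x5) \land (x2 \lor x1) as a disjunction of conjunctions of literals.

(x3 \land x2) \lor (x3 \land x1) \lor (\lnot x5 \land x2) \lor (\lnot x5 \land x1)

(x3 \lor \lnot x5) \land (x2 \lor x1)
≡ (x3 \land x2) \lor (x3 \land x1) \lor (\lnot x5 \land x2) \lor (\lnot x5 \land x1)   [distribute \land over \lor]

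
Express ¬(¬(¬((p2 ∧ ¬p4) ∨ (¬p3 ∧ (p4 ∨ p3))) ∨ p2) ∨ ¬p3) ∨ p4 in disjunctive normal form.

¬(¬(¬((p2 ∧ ¬p4) ∨ (¬p3 ∧ (p4 ∨ p3))) ∨ p2) ∨ ¬p3) ∨ p4
≡ (¬¬(¬((p2 ∧ ¬p4) ∨ (¬p3 ∧ (p4 ∨ p3))) ∨ p2) ∧ ¬¬p3) ∨ p4
≡ ((¬((p2 ∧ ¬p4) ∨ (¬p3 ∧ (p4 ∨ p3))) ∨ p2) ∧ ¬¬p3) ∨ p4
≡ (((¬(p2 ∧ ¬p4) ∧ ¬(¬p3 ∧ (p4 ∨ p3))) ∨ p2) ∧ ¬¬p3) ∨ p4
≡ ((((¬p2 ∨ ¬¬p4) ∧ ¬(¬p3 ∧ (p4 ∨ p3))) ∨ p2) ∧ ¬¬p3) ∨ p4
≡ ((((¬p2 ∨ p4) ∧ ¬(¬p3 ∧ (p4 ∨ p3))) ∨ p2) ∧ ¬¬p3) ∨ p4
≡ ((((¬p2 ∨ p4) ∧ (¬¬p3 ∨ ¬(p4 ∨ p3))) ∨ p2) ∧ ¬¬p3) ∨ p4
≡ ((((¬p2 ∨ p4) ∧ (p3 ∨ ¬(p4 ∨ p3))) ∨ p2) ∧ ¬¬p3) ∨ p4
≡ ((((¬p2 ∨ p4) ∧ (p3 ∨ (¬p4 ∧ ¬p3))) ∨ p2) ∧ ¬¬p3) ∨ p4
≡ ((((¬p2 ∨ p4) ∧ (p3 ∨ (¬p4 ∧ ¬p3))) ∨ p2) ∧ p3) ∨ p4
≡ (¬p2 ∧ p3 ∧ p3) ∨ (¬p2 ∧ ¬p4 ∧ ¬p3 ∧ p3) ∨ (p4 ∧ p3 ∧ p3) ∨ (p4 ∧ ¬p4 ∧ ¬p3 ∧ p3) ∨ (p2 ∧ p3) ∨ p4
≡ (¬p2 ∧ p3) ∨ (p2 ∧ p3) ∨ p4

(¬p2 ∧ p3) ∨ (p2 ∧ p3) ∨ p4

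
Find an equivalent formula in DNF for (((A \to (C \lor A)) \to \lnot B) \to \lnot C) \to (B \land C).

(\lnot B \land C) \lor (B \land C)

(((A \to (C \lor A)) \to \lnot B) \to \lnot C) \to (B \land C)
≡ \lnot (((A \to (C \lor A)) \to \lnot B) \to \lnot C) \lor (B \land C)
≡ \lnot (\lnot ((A \to (C \lor A)) \to \lnot B) \lor \lnot C) \lor (B \land C)
≡ \lnot (\lnot (\lnot (A \to (C \lor A)) \lor \lnot B) \lor \lnot C) \lor (B \land C)
≡ \lnot (\lnot (\lnot (\lnot A \lor C \lor A) \lor \lnot B) \lor \lnot C) \lor (B \land C)
≡ (\lnot \lnot (\lnot (\lnot A \lor C \lor A) \lor \lnot B) \land \lnot \lnot C) \lor (B \land C)
≡ ((\lnot (\lnot A \lor C \lor A) \lor \lnot B) \land \lnot \lnot C) \lor (B \land C)
≡ (((\lnot \lnot A \land \lnot C \land \lnot A) \lor \lnot B) \land \lnot \lnot C) \lor (B \land C)
≡ (((A \land \lnot C \land \lnot A) \lor \lnot B) \land \lnot \lnot C) \lor (B \land C)
≡ (((A \land \lnot C \land \lnot A) \lor \lnot B) \land C) \lor (B \land C)
≡ (A \land \lnot C \land \lnot A \land C) \lor (\lnot B \land C) \lor (B \land C)
≡ (\lnot B \land C) \lor (B \land C)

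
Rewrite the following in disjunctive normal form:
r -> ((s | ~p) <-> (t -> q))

~r | (~s & p & t & ~q) | (~t & s) | (~t & ~p) | (q & s) | (q & ~p)

r -> ((s | ~p) <-> (t -> q))
≡ ~r | ((s | ~p) <-> (t -> q))   (eliminate ->)
≡ ~r | (((s | ~p) -> (t -> q)) & ((t -> q) -> (s | ~p)))   (eliminate <->)
≡ ~r | ((~(s | ~p) | (t -> q)) & ((t -> q) -> (s | ~p)))   (eliminate ->)
≡ ~r | ((~(s | ~p) | ~t | q) & ((t -> q) -> (s | ~p)))   (eliminate ->)
≡ ~r | ((~(s | ~p) | ~t | q) & (~(t -> q) | s | ~p))   (eliminate ->)
≡ ~r | ((~(s | ~p) | ~t | q) & (~(~t | q) | s | ~p))   (eliminate ->)
≡ ~r | (((~s & ~~p) | ~t | q) & (~(~t | q) | s | ~p))   (De Morgan)
≡ ~r | (((~s & p) | ~t | q) & (~(~t | q) | s | ~p))   (double negation)
≡ ~r | (((~s & p) | ~t | q) & ((~~t & ~q) | s | ~p))   (De Morgan)
≡ ~r | (((~s & p) | ~t | q) & ((t & ~q) | s | ~p))   (double negation)
≡ ~r | (~s & p & t & ~q) | (~s & p & s) | (~s & p & ~p) | (~t & t & ~q) | (~t & s) | (~t & ~p) | (q & t & ~q) | (q & s) | (q & ~p)   (distribute & over |)
≡ ~r | (~s & p & t & ~q) | (~t & s) | (~t & ~p) | (q & s) | (q & ~p)   (simplify)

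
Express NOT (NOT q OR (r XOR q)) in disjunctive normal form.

q AND r

NOT (NOT q OR (r XOR q))
⇔ NOT (NOT q OR (r AND NOT q) OR (NOT r AND q))   — expand XOR
⇔ NOT NOT q AND NOT (r AND NOT q) AND NOT (NOT r AND q)   — De Morgan
⇔ q AND NOT (r AND NOT q) AND NOT (NOT r AND q)   — double negation
⇔ q AND (NOT r OR NOT NOT q) AND NOT (NOT r AND q)   — De Morgan
⇔ q AND (NOT r OR q) AND NOT (NOT r AND q)   — double negation
⇔ q AND (NOT r OR q) AND (NOT NOT r OR NOT q)   — De Morgan
⇔ q AND (NOT r OR q) AND (r OR NOT q)   — double negation
⇔ (q AND NOT r AND r) OR (q AND NOT r AND NOT q) OR (q AND q AND r) OR (q AND q AND NOT q)   — distribute AND over OR
⇔ q AND r   — simplify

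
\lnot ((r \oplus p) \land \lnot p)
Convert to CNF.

\lnot r \lor p

\lnot ((r \oplus p) \land \lnot p)
= \lnot ((r \lor p) \land \lnot (r \land p) \land \lnot p)   [expand \oplus]
= \lnot (r \lor p) \lor \lnot \lnot (r \land p) \lor \lnot \lnot p   [De Morgan]
= (\lnot r \land \lnot p) \lor \lnot \lnot (r \land p) \lor \lnot \lnot p   [De Morgan]
= (\lnot r \land \lnot p) \lor (r \land p) \lor \lnot \lnot p   [double negation]
= (\lnot r \land \lnot p) \lor (r \land p) \lor p   [double negation]
= (\lnot r \lor r \lor p) \land (\lnot r \lor p \lor p) \land (\lnot p \lor r \lor p) \land (\lnot p \lor p \lor p)   [distribute \lor over \land]
= \lnot r \lor p   [simplify]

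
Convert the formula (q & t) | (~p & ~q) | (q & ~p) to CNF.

(q | ~p) & (t | ~p)

(q & t) | (~p & ~q) | (q & ~p)
= (q | ~p | q) & (q | ~p | ~p) & (q | ~q | q) & (q | ~q | ~p) & (t | ~p | q) & (t | ~p | ~p) & (t | ~q | q) & (t | ~q | ~p)
= (q | ~p) & (t | ~p)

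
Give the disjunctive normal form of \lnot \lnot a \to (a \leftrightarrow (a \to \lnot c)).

\lnot a \lor (\lnot c \land a)

\lnot \lnot a \to (a \leftrightarrow (a \to \lnot c))
⇔ \lnot \lnot \lnot a \lor (a \leftrightarrow (a \to \lnot c))   [eliminate \to]
⇔ \lnot \lnot \lnot a \lor ((a \to (a \to \lnot c)) \land ((a \to \lnot c) \to a))   [eliminate \leftrightarrow]
⇔ \lnot \lnot \lnot a \lor ((\lnot a \lor (a \to \lnot c)) \land ((a \to \lnot c) \to a))   [eliminate \to]
⇔ \lnot \lnot \lnot a \lor ((\lnot a \lor \lnot a \lor \lnot c) \land ((a \to \lnot c) \to a))   [eliminate \to]
⇔ \lnot \lnot \lnot a \lor ((\lnot a \lor \lnot a \lor \lnot c) \land (\lnot (a \to \lnot c) \lor a))   [eliminate \to]
⇔ \lnot \lnot \lnot a \lor ((\lnot a \lor \lnot a \lor \lnot c) \land (\lnot (\lnot a \lor \lnot c) \lor a))   [eliminate \to]
⇔ \lnot a \lor ((\lnot a \lor \lnot a \lor \lnot c) \land (\lnot (\lnot a \lor \lnot c) \lor a))   [double negation]
⇔ \lnot a \lor ((\lnot a \lor \lnot a \lor \lnot c) \land ((\lnot \lnot a \land \lnot \lnot c) \lor a))   [De Morgan]
⇔ \lnot a \lor ((\lnot a \lor \lnot a \lor \lnot c) \land ((a \land \lnot \lnot c) \lor a))   [double negation]
⇔ \lnot a \lor ((\lnot a \lor \lnot a \lor \lnot c) \land ((a \land c) \lor a))   [double negation]
⇔ \lnot a \lor (\lnot a \land a \land c) \lor (\lnot a \land a) \lor (\lnot a \land a \land c) \lor (\lnot a \land a) \lor (\lnot c \land a \land c) \lor (\lnot c \land a)   [distribute \land over \lor]
⇔ \lnot a \lor (\lnot c \land a)   [simplify]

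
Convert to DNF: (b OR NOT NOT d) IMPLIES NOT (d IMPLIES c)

(NOT b AND NOT d) OR (d AND NOT c)

(b OR NOT NOT d) IMPLIES NOT (d IMPLIES c)
⇔ NOT (b OR NOT NOT d) OR NOT (d IMPLIES c)   [eliminate IMPLIES]
⇔ NOT (b OR NOT NOT d) OR NOT (NOT d OR c)   [eliminate IMPLIES]
⇔ (NOT b AND NOT NOT NOT d) OR NOT (NOT d OR c)   [De Morgan]
⇔ (NOT b AND NOT d) OR NOT (NOT d OR c)   [double negation]
⇔ (NOT b AND NOT d) OR (NOT NOT d AND NOT c)   [De Morgan]
⇔ (NOT b AND NOT d) OR (d AND NOT c)   [double negation]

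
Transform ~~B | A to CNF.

~~B | A
≡ B | A

B | A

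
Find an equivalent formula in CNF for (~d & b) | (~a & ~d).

(~d & b) | (~a & ~d)
= (~d | ~a) & (~d | ~d) & (b | ~a) & (b | ~d)
= ~d & (b | ~a)

~d & (b | ~a)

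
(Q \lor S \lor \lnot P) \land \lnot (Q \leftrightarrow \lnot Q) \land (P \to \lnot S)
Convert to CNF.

(Q \lor S \lor \lnot P) \land \lnot (Q \leftrightarrow \lnot Q) \land (P \to \lnot S)
≡ (Q \lor S \lor \lnot P) \land \lnot ((Q \to \lnot Q) \land (\lnot Q \to Q)) \land (P \to \lnot S)   — eliminate \leftrightarrow
≡ (Q \lor S \lor \lnot P) \land \lnot ((\lnot Q \lor \lnot Q) \land (\lnot Q \to Q)) \land (P \to \lnot S)   — eliminate \to
≡ (Q \lor S \lor \lnot P) \land \lnot ((\lnot Q \lor \lnot Q) \land (\lnot \lnot Q \lor Q)) \land (P \to \lnot S)   — eliminate \to
≡ (Q \lor S \lor \lnot P) \land \lnot ((\lnot Q \lor \lnot Q) \land (\lnot \lnot Q \lor Q)) \land (\lnot P \lor \lnot S)   — eliminate \to
≡ (Q \lor S \lor \lnot P) \land (\lnot (\lnot Q \lor \lnot Q) \lor \lnot (\lnot \lnot Q \lor Q)) \land (\lnot P \lor \lnot S)   — De Morgan
≡ (Q \lor S \lor \lnot P) \land (\lnot \lnot Q \land \lnot \lnot Q \lor \lnot (\lnot \lnot Q \lor Q)) \land (\lnot P \lor \lnot S)   — De Morgan
≡ (Q \lor S \lor \lnot P) \land (Q \land \lnot \lnot Q \lor \lnot (\lnot \lnot Q \lor Q)) \land (\lnot P \lor \lnot S)   — double negation
≡ (Q \lor S \lor \lnot P) \land (Q \land Q \lor \lnot (\lnot \lnot Q \lor Q)) \land (\lnot P \lor \lnot S)   — double negation
≡ (Q \lor S \lor \lnot P) \land (Q \land Q \lor \lnot \lnot \lnot Q \land \lnot Q) \land (\lnot P \lor \lnot S)   — De Morgan
≡ (Q \lor S \lor \lnot P) \land (Q \land Q \lor \lnot Q \land \lnot Q) \land (\lnot P \lor \lnot S)   — double negation
≡ (Q \lor S \lor \lnot P) \land (Q \lor \lnot Q) \land (Q \lor \lnot Q) \land (Q \lor \lnot Q) \land (Q \lor \lnot Q) \land (\lnot P \lor \lnot S)   — distribute \lor over \land
≡ (Q \lor S \lor \lnot P) \land (\lnot P \lor \lnot S)   — simplify

(Q \lor S \lor \lnot P) \land (\lnot P \lor \lnot S)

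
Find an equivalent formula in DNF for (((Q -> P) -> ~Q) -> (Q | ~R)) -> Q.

(~Q & R) | Q

(((Q -> P) -> ~Q) -> (Q | ~R)) -> Q
≡ ~(((Q -> P) -> ~Q) -> (Q | ~R)) | Q   [eliminate ->]
≡ ~(~((Q -> P) -> ~Q) | Q | ~R) | Q   [eliminate ->]
≡ ~(~(~(Q -> P) | ~Q) | Q | ~R) | Q   [eliminate ->]
≡ ~(~(~(~Q | P) | ~Q) | Q | ~R) | Q   [eliminate ->]
≡ (~~(~(~Q | P) | ~Q) & ~Q & ~~R) | Q   [De Morgan]
≡ ((~(~Q | P) | ~Q) & ~Q & ~~R) | Q   [double negation]
≡ (((~~Q & ~P) | ~Q) & ~Q & ~~R) | Q   [De Morgan]
≡ (((Q & ~P) | ~Q) & ~Q & ~~R) | Q   [double negation]
≡ (((Q & ~P) | ~Q) & ~Q & R) | Q   [double negation]
≡ (Q & ~P & ~Q & R) | (~Q & ~Q & R) | Q   [distribute & over |]
≡ (~Q & R) | Q   [simplify]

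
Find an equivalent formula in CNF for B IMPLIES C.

NOT B OR C

B IMPLIES C
≡ NOT B OR C   [eliminate IMPLIES]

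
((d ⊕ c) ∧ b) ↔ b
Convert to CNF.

((d ⊕ c) ∧ b) ↔ b
≡ (((d ⊕ c) ∧ b) → b) ∧ (b → ((d ⊕ c) ∧ b))
≡ (¬((d ⊕ c) ∧ b) ∨ b) ∧ (b → ((d ⊕ c) ∧ b))
≡ (¬((d ∨ c) ∧ ¬(d ∧ c) ∧ b) ∨ b) ∧ (b → ((d ⊕ c) ∧ b))
≡ (¬((d ∨ c) ∧ ¬(d ∧ c) ∧ b) ∨ b) ∧ (¬b ∨ ((d ⊕ c) ∧ b))
≡ (¬((d ∨ c) ∧ ¬(d ∧ c) ∧ b) ∨ b) ∧ (¬b ∨ ((d ∨ c) ∧ ¬(d ∧ c) ∧ b))
≡ (¬(d ∨ c) ∨ ¬¬(d ∧ c) ∨ ¬b ∨ b) ∧ (¬b ∨ ((d ∨ c) ∧ ¬(d ∧ c) ∧ b))
≡ ((¬d ∧ ¬c) ∨ ¬¬(d ∧ c) ∨ ¬b ∨ b) ∧ (¬b ∨ ((d ∨ c) ∧ ¬(d ∧ c) ∧ b))
≡ ((¬d ∧ ¬c) ∨ (d ∧ c) ∨ ¬b ∨ b) ∧ (¬b ∨ ((d ∨ c) ∧ ¬(d ∧ c) ∧ b))
≡ ((¬d ∧ ¬c) ∨ (d ∧ c) ∨ ¬b ∨ b) ∧ (¬b ∨ ((d ∨ c) ∧ (¬d ∨ ¬c) ∧ b))
≡ (¬d ∨ d ∨ ¬b ∨ b) ∧ (¬d ∨ c ∨ ¬b ∨ b) ∧ (¬c ∨ d ∨ ¬b ∨ b) ∧ (¬c ∨ c ∨ ¬b ∨ b) ∧ (¬b ∨ d ∨ c) ∧ (¬b ∨ ¬d ∨ ¬c) ∧ (¬b ∨ b)
≡ (¬b ∨ d ∨ c) ∧ (¬b ∨ ¬d ∨ ¬c)

(¬b ∨ d ∨ c) ∧ (¬b ∨ ¬d ∨ ¬c)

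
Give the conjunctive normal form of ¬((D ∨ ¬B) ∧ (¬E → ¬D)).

¬((D ∨ ¬B) ∧ (¬E → ¬D))
≡ ¬((D ∨ ¬B) ∧ (¬¬E ∨ ¬D))   — eliminate →
≡ ¬(D ∨ ¬B) ∨ ¬(¬¬E ∨ ¬D)   — De Morgan
≡ ¬D ∧ ¬¬B ∨ ¬(¬¬E ∨ ¬D)   — De Morgan
≡ ¬D ∧ B ∨ ¬(¬¬E ∨ ¬D)   — double negation
≡ ¬D ∧ B ∨ ¬¬¬E ∧ ¬¬D   — De Morgan
≡ ¬D ∧ B ∨ ¬E ∧ ¬¬D   — double negation
≡ ¬D ∧ B ∨ ¬E ∧ D   — double negation
≡ (¬D ∨ ¬E) ∧ (¬D ∨ D) ∧ (B ∨ ¬E) ∧ (B ∨ D)   — distribute ∨ over ∧
≡ (¬D ∨ ¬E) ∧ (B ∨ ¬E) ∧ (B ∨ D)   — simplify

(¬D ∨ ¬E) ∧ (B ∨ ¬E) ∧ (B ∨ D)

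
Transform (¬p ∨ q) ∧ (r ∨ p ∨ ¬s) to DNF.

¬p ∧ r ∨ ¬p ∧ ¬s ∨ q ∧ r ∨ q ∧ p ∨ q ∧ ¬s

(¬p ∨ q) ∧ (r ∨ p ∨ ¬s)
≡ ¬p ∧ r ∨ ¬p ∧ p ∨ ¬p ∧ ¬s ∨ q ∧ r ∨ q ∧ p ∨ q ∧ ¬s   — distribute ∧ over ∨
≡ ¬p ∧ r ∨ ¬p ∧ ¬s ∨ q ∧ r ∨ q ∧ p ∨ q ∧ ¬s   — simplify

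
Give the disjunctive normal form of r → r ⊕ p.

r → r ⊕ p
≡ ¬r ∨ (r ⊕ p)   [eliminate →]
≡ ¬r ∨ r ∧ ¬p ∨ ¬r ∧ p   [expand ⊕]
≡ ¬r ∨ r ∧ ¬p   [simplify]

¬r ∨ r ∧ ¬p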